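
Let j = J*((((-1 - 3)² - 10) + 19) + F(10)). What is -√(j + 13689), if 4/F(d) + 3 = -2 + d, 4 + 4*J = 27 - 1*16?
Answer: -√1373415/10 ≈ -117.19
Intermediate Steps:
J = 7/4 (J = -1 + (27 - 1*16)/4 = -1 + (27 - 16)/4 = -1 + (¼)*11 = -1 + 11/4 = 7/4 ≈ 1.7500)
F(d) = 4/(-5 + d) (F(d) = 4/(-3 + (-2 + d)) = 4/(-5 + d))
j = 903/20 (j = 7*((((-1 - 3)² - 10) + 19) + 4/(-5 + 10))/4 = 7*((((-4)² - 10) + 19) + 4/5)/4 = 7*(((16 - 10) + 19) + 4*(⅕))/4 = 7*((6 + 19) + ⅘)/4 = 7*(25 + ⅘)/4 = (7/4)*(129/5) = 903/20 ≈ 45.150)
-√(j + 13689) = -√(903/20 + 13689) = -√(274683/20) = -√1373415/10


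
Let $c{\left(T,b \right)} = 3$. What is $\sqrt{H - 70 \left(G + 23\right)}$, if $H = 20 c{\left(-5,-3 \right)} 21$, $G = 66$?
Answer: $i \sqrt{4970} \approx 70.498 i$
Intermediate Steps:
$H = 1260$ ($H = 20 \cdot 3 \cdot 21 = 60 \cdot 21 = 1260$)
$\sqrt{H - 70 \left(G + 23\right)} = \sqrt{1260 - 70 \left(66 + 23\right)} = \sqrt{1260 - 6230} = \sqrt{-4970} = i \sqrt{4970}$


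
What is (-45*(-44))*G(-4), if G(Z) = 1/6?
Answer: 330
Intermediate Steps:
G(Z) = ⅙
(-45*(-44))*G(-4) = -45*(-44)*(⅙) = 1980*(⅙) = 330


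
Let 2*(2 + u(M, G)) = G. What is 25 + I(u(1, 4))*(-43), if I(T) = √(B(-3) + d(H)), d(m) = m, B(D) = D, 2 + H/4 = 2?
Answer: 25 - 43*I*√3 ≈ 25.0 - 74.478*I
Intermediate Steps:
H = 0 (H = -8 + 4*2 = -8 + 8 = 0)
u(M, G) = -2 + G/2
I(T) = I*√3 (I(T) = √(-3 + 0) = √(-3) = I*√3)
25 + I(u(1, 4))*(-43) = 25 + (I*√3)*(-43) = 25 - 43*I*√3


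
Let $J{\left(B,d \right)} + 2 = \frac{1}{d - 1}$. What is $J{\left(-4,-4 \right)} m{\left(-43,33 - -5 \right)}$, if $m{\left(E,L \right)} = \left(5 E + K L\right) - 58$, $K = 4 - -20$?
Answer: $- \frac{7029}{5} \approx -1405.8$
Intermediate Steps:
$J{\left(B,d \right)} = -2 + \frac{1}{-1 + d}$ ($J{\left(B,d \right)} = -2 + \frac{1}{d - 1} = -2 + \frac{1}{-1 + d}$)
$K = 24$ ($K = 4 + 20 = 24$)
$m{\left(E,L \right)} = -58 + 5 E + 24 L$ ($m{\left(E,L \right)} = \left(5 E + 24 L\right) - 58 = -58 + 5 E + 24 L$)
$J{\left(-4,-4 \right)} m{\left(-43,33 - -5 \right)} = \frac{3 - -8}{-1 - 4} \left(-58 + 5 \left(-43\right) + 24 \left(33 - -5\right)\right) = \frac{3 + 8}{-5} \left(-58 - 215 + 24 \left(33 + 5\right)\right) = \left(- \frac{1}{5}\right) 11 \left(-58 - 215 + 24 \cdot 38\right) = - \frac{11 \left(-58 - 215 + 912\right)}{5} = \left(- \frac{11}{5}\right) 639 = - \frac{7029}{5}$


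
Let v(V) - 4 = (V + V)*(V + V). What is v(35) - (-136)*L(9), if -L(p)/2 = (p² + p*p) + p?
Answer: -41608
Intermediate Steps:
L(p) = -4*p² - 2*p (L(p) = -2*((p² + p*p) + p) = -2*((p² + p²) + p) = -2*(2*p² + p) = -2*(p + 2*p²) = -4*p² - 2*p)
v(V) = 4 + 4*V² (v(V) = 4 + (V + V)*(V + V) = 4 + (2*V)*(2*V) = 4 + 4*V²)
v(35) - (-136)*L(9) = (4 + 4*35²) - (-136)*(-2*9*(1 + 2*9)) = (4 + 4*1225) - (-136)*(-2*9*(1 + 18)) = (4 + 4900) - (-136)*(-2*9*19) = 4904 - (-136)*(-342) = 4904 - 1*46512 = 4904 - 46512 = -41608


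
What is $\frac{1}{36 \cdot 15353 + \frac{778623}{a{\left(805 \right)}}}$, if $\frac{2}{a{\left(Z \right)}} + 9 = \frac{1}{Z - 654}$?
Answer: $- \frac{151}{445226109} \approx -3.3915 \cdot 10^{-7}$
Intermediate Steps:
$a{\left(Z \right)} = \frac{2}{-9 + \frac{1}{-654 + Z}}$ ($a{\left(Z \right)} = \frac{2}{-9 + \frac{1}{Z - 654}} = \frac{2}{-9 + \frac{1}{-654 + Z}}$)
$\frac{1}{36 \cdot 15353 + \frac{778623}{a{\left(805 \right)}}} = \frac{1}{36 \cdot 15353 + \frac{778623}{2 \frac{1}{-5887 + 9 \cdot 805} \left(654 - 805\right)}} = \frac{1}{552708 + \frac{778623}{2 \frac{1}{-5887 + 7245} \left(654 - 805\right)}} = \frac{1}{552708 + \frac{778623}{2 \cdot \frac{1}{1358} \left(-151\right)}} = \frac{1}{552708 + \frac{778623}{- \frac{151}{679}}} = \frac{1}{552708 + 778623 \left(- \frac{679}{151}\right)} = \frac{1}{552708 - \frac{528685017}{151}} = \frac{1}{- \frac{445226109}{151}} = - \frac{151}{445226109}$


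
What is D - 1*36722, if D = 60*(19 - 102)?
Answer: -41702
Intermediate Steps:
D = -4980 (D = 60*(-83) = -4980)
D - 1*36722 = -4980 - 1*36722 = -4980 - 36722 = -41702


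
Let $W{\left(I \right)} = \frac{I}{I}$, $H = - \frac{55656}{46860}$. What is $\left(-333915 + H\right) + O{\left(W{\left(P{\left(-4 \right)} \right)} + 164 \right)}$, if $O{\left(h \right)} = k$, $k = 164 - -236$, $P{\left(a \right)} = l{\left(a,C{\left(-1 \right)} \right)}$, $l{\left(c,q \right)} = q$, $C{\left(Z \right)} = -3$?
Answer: $- \frac{1302380713}{3905} \approx -3.3352 \cdot 10^{5}$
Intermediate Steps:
$P{\left(a \right)} = -3$
$H = - \frac{4638}{3905}$ ($H = \left(-55656\right) \frac{1}{46860} = - \frac{4638}{3905} \approx -1.1877$)
$W{\left(I \right)} = 1$
$k = 400$ ($k = 164 + 236 = 400$)
$O{\left(h \right)} = 400$
$\left(-333915 + H\right) + O{\left(W{\left(P{\left(-4 \right)} \right)} + 164 \right)} = \left(-333915 - \frac{4638}{3905}\right) + 400 = - \frac{1303942713}{3905} + 400 = - \frac{1302380713}{3905}$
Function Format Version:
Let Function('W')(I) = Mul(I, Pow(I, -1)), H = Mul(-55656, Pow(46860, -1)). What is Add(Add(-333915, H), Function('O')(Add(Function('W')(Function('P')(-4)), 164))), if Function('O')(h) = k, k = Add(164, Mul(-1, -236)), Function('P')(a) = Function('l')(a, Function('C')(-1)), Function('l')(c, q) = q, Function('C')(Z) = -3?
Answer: Rational(-1302380713, 3905) ≈ -3.3352e+5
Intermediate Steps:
Function('P')(a) = -3
H = Rational(-4638, 3905) (H = Mul(-55656, Rational(1, 46860)) = Rational(-4638, 3905) ≈ -1.1877)
Function('W')(I) = 1
k = 400 (k = Add(164, 236) = 400)
Function('O')(h) = 400
Add(Add(-333915, H), Function('O')(Add(Function('W')(Function('P')(-4)), 164))) = Add(Add(-333915, Rational(-4638, 3905)), 400) = Add(Rational(-1303942713, 3905), 400) = Rational(-1302380713, 3905)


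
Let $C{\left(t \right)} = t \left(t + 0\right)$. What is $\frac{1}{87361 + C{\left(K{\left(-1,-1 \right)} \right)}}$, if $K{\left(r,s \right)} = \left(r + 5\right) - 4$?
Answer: $\frac{1}{87361} \approx 1.1447 \cdot 10^{-5}$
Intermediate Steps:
$K{\left(r,s \right)} = 1 + r$ ($K{\left(r,s \right)} = \left(5 + r\right) - 4 = 1 + r$)
$C{\left(t \right)} = t^{2}$ ($C{\left(t \right)} = t t = t^{2}$)
$\frac{1}{87361 + C{\left(K{\left(-1,-1 \right)} \right)}} = \frac{1}{87361 + \left(1 - 1\right)^{2}} = \frac{1}{87361 + 0^{2}} = \frac{1}{87361 + 0} = \frac{1}{87361}$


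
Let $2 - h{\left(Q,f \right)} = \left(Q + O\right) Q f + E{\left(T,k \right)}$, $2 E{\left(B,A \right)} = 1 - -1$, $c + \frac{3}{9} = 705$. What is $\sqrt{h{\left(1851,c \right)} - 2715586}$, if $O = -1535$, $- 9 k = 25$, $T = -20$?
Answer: $i \sqrt{414886393} \approx 20369.0 i$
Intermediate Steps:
$c = \frac{2114}{3}$ ($c = - \frac{1}{3} + 705 = \frac{2114}{3} \approx 704.67$)
$k = - \frac{25}{9}$ ($k = \left(- \frac{1}{9}\right) 25 = - \frac{25}{9} \approx -2.7778$)
$E{\left(B,A \right)} = 1$ ($E{\left(B,A \right)} = \frac{1 - -1}{2} = \frac{1 + 1}{2} = \frac{1}{2} \cdot 2 = 1$)
$h{\left(Q,f \right)} = 1 - Q f \left(-1535 + Q\right)$ ($h{\left(Q,f \right)} = 2 - \left(\left(Q - 1535\right) Q f + 1\right) = 2 - \left(\left(-1535 + Q\right) Q f + 1\right) = 2 - \left(Q \left(-1535 + Q\right) f + 1\right) = 2 - \left(Q f \left(-1535 + Q\right) + 1\right) = 2 - \left(1 + Q f \left(-1535 + Q\right)\right) = 1 - Q f \left(-1535 + Q\right)$)
$\sqrt{h{\left(1851,c \right)} - 2715586} = \sqrt{\left(1 - \frac{2114 \cdot 1851^{2}}{3} + 1535 \cdot 1851 \cdot \frac{2114}{3}\right) - 2715586} = \sqrt{\left(1 - \frac{2114}{3} \cdot 3426201 + 2002158830\right) - 2715586} = \sqrt{\left(1 - 2414329638 + 2002158830\right) - 2715586} = \sqrt{-412170807 - 2715586} = \sqrt{-414886393} = i \sqrt{414886393}$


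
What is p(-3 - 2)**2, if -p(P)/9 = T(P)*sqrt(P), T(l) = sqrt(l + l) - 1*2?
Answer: 2430 + 1620*I*sqrt(10) ≈ 2430.0 + 5122.9*I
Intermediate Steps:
T(l) = -2 + sqrt(2)*sqrt(l) (T(l) = sqrt(2*l) - 2 = sqrt(2)*sqrt(l) - 2 = -2 + sqrt(2)*sqrt(l))
p(P) = -9*sqrt(P)*(-2 + sqrt(2)*sqrt(P)) (p(P) = -9*(-2 + sqrt(2)*sqrt(P))*sqrt(P) = -9*sqrt(P)*(-2 + sqrt(2)*sqrt(P)))
p(-3 - 2)**2 = (18*sqrt(-3 - 2) - 9*(-3 - 2)*sqrt(2))**2 = (18*sqrt(-5) - 9*(-5)*sqrt(2))**2 = (18*(I*sqrt(5)) + 45*sqrt(2))**2 = (18*I*sqrt(5) + 45*sqrt(2))**2 = (45*sqrt(2) + 18*I*sqrt(5))**2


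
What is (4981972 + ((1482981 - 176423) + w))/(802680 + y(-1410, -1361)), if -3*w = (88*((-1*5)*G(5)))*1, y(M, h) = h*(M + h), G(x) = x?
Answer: 18867790/13722033 ≈ 1.3750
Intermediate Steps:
w = 2200/3 (w = -88*(-1*5*5)/3 = -88*(-5*5)/3 = -88*(-25)/3 = -(-2200)/3 = -1/3*(-2200) = 2200/3 ≈ 733.33)
(4981972 + ((1482981 - 176423) + w))/(802680 + y(-1410, -1361)) = (4981972 + ((1482981 - 176423) + 2200/3))/(802680 - 1361*(-1410 - 1361)) = (4981972 + (1306558 + 2200/3))/(802680 - 1361*(-2771)) = (4981972 + 3921874/3)/(802680 + 3771331) = (18867790/3)/4574011 = (18867790/3)*(1/4574011) = 18867790/13722033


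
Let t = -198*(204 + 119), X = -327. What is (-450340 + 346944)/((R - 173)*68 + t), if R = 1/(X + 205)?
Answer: 1576789/1154708 ≈ 1.3655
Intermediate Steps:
R = -1/122 (R = 1/(-327 + 205) = 1/(-122) = -1/122 ≈ -0.0081967)
t = -63954 (t = -198*323 = -63954)
(-450340 + 346944)/((R - 173)*68 + t) = (-450340 + 346944)/((-1/122 - 173)*68 - 63954) = -103396/(-21107/122*68 - 63954) = -103396/(-717638/61 - 63954) = -103396/(-4618832/61) = -103396*(-61/4618832) = 1576789/1154708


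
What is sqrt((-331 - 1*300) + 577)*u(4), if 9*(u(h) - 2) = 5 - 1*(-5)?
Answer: 28*I*sqrt(6)/3 ≈ 22.862*I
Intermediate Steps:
u(h) = 28/9 (u(h) = 2 + (5 - 1*(-5))/9 = 2 + (5 + 5)/9 = 2 + (1/9)*10 = 2 + 10/9 = 28/9)
sqrt((-331 - 1*300) + 577)*u(4) = sqrt((-331 - 1*300) + 577)*(28/9) = sqrt((-331 - 300) + 577)*(28/9) = sqrt(-631 + 577)*(28/9) = sqrt(-54)*(28/9) = (3*I*sqrt(6))*(28/9) = 28*I*sqrt(6)/3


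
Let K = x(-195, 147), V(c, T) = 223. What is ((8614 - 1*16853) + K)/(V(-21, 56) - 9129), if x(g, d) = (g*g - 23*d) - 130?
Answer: -26275/8906 ≈ -2.9503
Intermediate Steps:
x(g, d) = -130 + g**2 - 23*d (x(g, d) = (g**2 - 23*d) - 130 = -130 + g**2 - 23*d)
K = 34514 (K = -130 + (-195)**2 - 23*147 = -130 + 38025 - 3381 = 34514)
((8614 - 1*16853) + K)/(V(-21, 56) - 9129) = ((8614 - 1*16853) + 34514)/(223 - 9129) = ((8614 - 16853) + 34514)/(-8906) = (-8239 + 34514)*(-1/8906) = 26275*(-1/8906) = -26275/8906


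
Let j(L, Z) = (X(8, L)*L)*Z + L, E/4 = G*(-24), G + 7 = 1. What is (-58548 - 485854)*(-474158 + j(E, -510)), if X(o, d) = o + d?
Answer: 93653161395644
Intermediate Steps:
G = -6 (G = -7 + 1 = -6)
X(o, d) = d + o
E = 576 (E = 4*(-6*(-24)) = 4*144 = 576)
j(L, Z) = L + L*Z*(8 + L) (j(L, Z) = ((L + 8)*L)*Z + L = ((8 + L)*L)*Z + L = (L*(8 + L))*Z + L = L*Z*(8 + L) + L = L + L*Z*(8 + L))
(-58548 - 485854)*(-474158 + j(E, -510)) = (-58548 - 485854)*(-474158 + 576*(1 - 510*(8 + 576))) = -544402*(-474158 + 576*(1 - 510*584)) = -544402*(-474158 + 576*(1 - 297840)) = -544402*(-474158 + 576*(-297839)) = -544402*(-474158 - 171555264) = -544402*(-172029422) = 93653161395644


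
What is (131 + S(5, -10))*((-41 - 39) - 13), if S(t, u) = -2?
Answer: -11997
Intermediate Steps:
(131 + S(5, -10))*((-41 - 39) - 13) = (131 - 2)*((-41 - 39) - 13) = 129*(-80 - 13) = 129*(-93) = -11997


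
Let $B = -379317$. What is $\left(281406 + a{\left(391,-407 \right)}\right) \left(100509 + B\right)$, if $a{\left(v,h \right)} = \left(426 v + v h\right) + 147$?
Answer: $-80570493456$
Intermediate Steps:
$a{\left(v,h \right)} = 147 + 426 v + h v$ ($a{\left(v,h \right)} = \left(426 v + h v\right) + 147 = 147 + 426 v + h v$)
$\left(281406 + a{\left(391,-407 \right)}\right) \left(100509 + B\right) = \left(281406 + \left(147 + 426 \cdot 391 - 159137\right)\right) \left(100509 - 379317\right) = \left(281406 + \left(147 + 166566 - 159137\right)\right) \left(-278808\right) = \left(281406 + 7576\right) \left(-278808\right) = 288982 \left(-278808\right) = -80570493456$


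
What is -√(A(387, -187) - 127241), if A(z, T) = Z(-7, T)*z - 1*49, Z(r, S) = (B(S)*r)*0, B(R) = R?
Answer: -I*√127290 ≈ -356.78*I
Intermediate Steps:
Z(r, S) = 0 (Z(r, S) = (S*r)*0 = 0)
A(z, T) = -49 (A(z, T) = 0*z - 1*49 = 0 - 49 = -49)
-√(A(387, -187) - 127241) = -√(-49 - 127241) = -√(-127290) = -I*√127290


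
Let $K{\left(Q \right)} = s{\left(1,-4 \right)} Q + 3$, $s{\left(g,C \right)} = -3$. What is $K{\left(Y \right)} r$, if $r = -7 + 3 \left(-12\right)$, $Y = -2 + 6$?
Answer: $387$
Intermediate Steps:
$Y = 4$
$r = -43$ ($r = -7 - 36 = -43$)
$K{\left(Q \right)} = 3 - 3 Q$ ($K{\left(Q \right)} = - 3 Q + 3 = 3 - 3 Q$)
$K{\left(Y \right)} r = \left(3 - 12\right) \left(-43\right) = \left(-9\right) \left(-43\right) = 387$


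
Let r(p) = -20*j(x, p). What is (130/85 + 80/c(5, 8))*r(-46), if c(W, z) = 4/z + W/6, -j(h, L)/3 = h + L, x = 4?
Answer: -2635920/17 ≈ -1.5505e+5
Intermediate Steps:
j(h, L) = -3*L - 3*h (j(h, L) = -3*(h + L) = -3*(L + h) = -3*L - 3*h)
c(W, z) = 4/z + W/6 (c(W, z) = 4/z + W*(⅙) = 4/z + W/6)
r(p) = 240 + 60*p (r(p) = -20*(-3*p - 3*4) = -20*(-3*p - 12) = -20*(-12 - 3*p) = 240 + 60*p)
(130/85 + 80/c(5, 8))*r(-46) = (130/85 + 80/(4/8 + (⅙)*5))*(240 + 60*(-46)) = (130*(1/85) + 80/(4*(⅛) + ⅚))*(240 - 2760) = (26/17 + 80/(½ + ⅚))*(-2520) = (26/17 + 80/(4/3))*(-2520) = (26/17 + 80*(¾))*(-2520) = (26/17 + 60)*(-2520) = (1046/17)*(-2520) = -2635920/17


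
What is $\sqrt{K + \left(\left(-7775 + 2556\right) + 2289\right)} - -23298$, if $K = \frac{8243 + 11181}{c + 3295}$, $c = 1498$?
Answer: $23298 + \frac{i \sqrt{67217348338}}{4793} \approx 23298.0 + 54.092 i$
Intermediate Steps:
$K = \frac{19424}{4793}$ ($K = \frac{8243 + 11181}{1498 + 3295} = \frac{19424}{4793} \approx 4.0526$)
$\sqrt{K + \left(\left(-7775 + 2556\right) + 2289\right)} - -23298 = \sqrt{\frac{19424}{4793} + \left(\left(-7775 + 2556\right) + 2289\right)} - -23298 = \sqrt{\frac{19424}{4793} + \left(-5219 + 2289\right)} + 23298 = \sqrt{\frac{19424}{4793} - 2930} + 23298 = \sqrt{- \frac{14024066}{4793}} + 23298 = \frac{i \sqrt{67217348338}}{4793} + 23298 = 23298 + \frac{i \sqrt{67217348338}}{4793}$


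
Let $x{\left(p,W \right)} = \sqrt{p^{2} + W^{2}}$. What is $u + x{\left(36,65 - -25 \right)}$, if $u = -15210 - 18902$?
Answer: $-34112 + 18 \sqrt{29} \approx -34015.0$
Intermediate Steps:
$x{\left(p,W \right)} = \sqrt{W^{2} + p^{2}}$
$u = -34112$ ($u = -15210 - 18902 = -34112$)
$u + x{\left(36,65 - -25 \right)} = -34112 + \sqrt{\left(65 - -25\right)^{2} + 36^{2}} = -34112 + \sqrt{\left(65 + 25\right)^{2} + 1296} = -34112 + \sqrt{90^{2} + 1296} = -34112 + \sqrt{8100 + 1296} = -34112 + \sqrt{9396} = -34112 + 18 \sqrt{29}$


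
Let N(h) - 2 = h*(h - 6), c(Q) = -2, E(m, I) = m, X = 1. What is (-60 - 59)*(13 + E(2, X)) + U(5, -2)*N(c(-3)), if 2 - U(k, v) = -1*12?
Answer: -1533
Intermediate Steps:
U(k, v) = 14 (U(k, v) = 2 - (-1)*12 = 2 - 1*(-12) = 2 + 12 = 14)
N(h) = 2 + h*(-6 + h) (N(h) = 2 + h*(h - 6) = 2 + h*(-6 + h))
(-60 - 59)*(13 + E(2, X)) + U(5, -2)*N(c(-3)) = (-60 - 59)*(13 + 2) + 14*(2 + (-2)**2 - 6*(-2)) = -119*15 + 14*(2 + 4 + 12) = -1785 + 14*18 = -1785 + 252 = -1533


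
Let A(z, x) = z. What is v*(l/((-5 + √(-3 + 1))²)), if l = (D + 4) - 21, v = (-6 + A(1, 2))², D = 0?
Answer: -425/(5 - I*√2)² ≈ -13.409 - 8.2447*I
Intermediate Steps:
v = 25 (v = (-6 + 1)² = (-5)² = 25)
l = -17 (l = (0 + 4) - 21 = 4 - 21 = -17)
v*(l/((-5 + √(-3 + 1))²)) = 25*(-17/(-5 + √(-3 + 1))²) = 25*(-17/(-5 + √(-2))²) = 25*(-17/(-5 + I*√2)²) = -425/(-5 + I*√2)²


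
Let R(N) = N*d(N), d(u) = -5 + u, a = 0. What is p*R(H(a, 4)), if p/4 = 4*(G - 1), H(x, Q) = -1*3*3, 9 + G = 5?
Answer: -10080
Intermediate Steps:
G = -4 (G = -9 + 5 = -4)
H(x, Q) = -9 (H(x, Q) = -3*3 = -9)
R(N) = N*(-5 + N)
p = -80 (p = 4*(4*(-4 - 1)) = 4*(4*(-5)) = 4*(-20) = -80)
p*R(H(a, 4)) = -(-720)*(-5 - 9) = -(-720)*(-14) = -80*126 = -10080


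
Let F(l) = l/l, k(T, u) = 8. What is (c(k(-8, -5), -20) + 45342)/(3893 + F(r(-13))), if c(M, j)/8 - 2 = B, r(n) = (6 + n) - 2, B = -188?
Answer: 7309/649 ≈ 11.262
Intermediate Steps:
r(n) = 4 + n
c(M, j) = -1488 (c(M, j) = 16 + 8*(-188) = 16 - 1504 = -1488)
F(l) = 1
(c(k(-8, -5), -20) + 45342)/(3893 + F(r(-13))) = (-1488 + 45342)/(3893 + 1) = 43854/3894 = 43854*(1/3894) = 7309/649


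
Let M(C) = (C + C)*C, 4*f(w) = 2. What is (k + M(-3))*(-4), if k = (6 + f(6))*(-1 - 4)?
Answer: 58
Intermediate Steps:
f(w) = ½ (f(w) = (¼)*2 = ½)
M(C) = 2*C² (M(C) = (2*C)*C = 2*C²)
k = -65/2 (k = (6 + ½)*(-1 - 4) = (13/2)*(-5) = -65/2 ≈ -32.500)
(k + M(-3))*(-4) = (-65/2 + 2*(-3)²)*(-4) = (-65/2 + 2*9)*(-4) = (-65/2 + 18)*(-4) = -29/2*(-4) = 58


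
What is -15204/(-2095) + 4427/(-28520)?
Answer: 84868703/11949880 ≈ 7.1021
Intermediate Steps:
-15204/(-2095) + 4427/(-28520) = -15204*(-1/2095) + 4427*(-1/28520) = 15204/2095 - 4427/28520 = 84868703/11949880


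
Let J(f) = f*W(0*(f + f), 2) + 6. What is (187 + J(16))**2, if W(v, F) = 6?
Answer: 83521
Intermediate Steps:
J(f) = 6 + 6*f (J(f) = f*6 + 6 = 6*f + 6 = 6 + 6*f)
(187 + J(16))**2 = (187 + (6 + 6*16))**2 = (187 + (6 + 96))**2 = (187 + 102)**2 = 289**2 = 83521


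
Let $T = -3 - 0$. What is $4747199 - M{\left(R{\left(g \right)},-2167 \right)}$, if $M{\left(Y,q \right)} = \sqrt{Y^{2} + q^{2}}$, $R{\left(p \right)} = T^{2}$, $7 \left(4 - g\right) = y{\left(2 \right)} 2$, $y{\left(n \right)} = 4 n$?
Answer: $4747199 - \sqrt{4695970} \approx 4.745 \cdot 10^{6}$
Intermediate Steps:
$T = -3$ ($T = -3 + 0 = -3$)
$g = \frac{12}{7}$ ($g = 4 - \frac{4 \cdot 2 \cdot 2}{7} = 4 - \frac{8 \cdot 2}{7} = 4 - \frac{16}{7} = \frac{12}{7} \approx 1.7143$)
$R{\left(p \right)} = 9$ ($R{\left(p \right)} = \left(-3\right)^{2} = 9$)
$4747199 - M{\left(R{\left(g \right)},-2167 \right)} = 4747199 - \sqrt{9^{2} + \left(-2167\right)^{2}} = 4747199 - \sqrt{81 + 4695889} = 4747199 - \sqrt{4695970}$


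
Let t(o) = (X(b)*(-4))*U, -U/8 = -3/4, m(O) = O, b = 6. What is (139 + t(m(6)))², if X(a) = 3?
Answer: 4489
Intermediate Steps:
U = 6 (U = -(-24)/4 = -8*(-¾) = 6)
t(o) = -72 (t(o) = (3*(-4))*6 = -12*6 = -72)
(139 + t(m(6)))² = (139 - 72)² = 67² = 4489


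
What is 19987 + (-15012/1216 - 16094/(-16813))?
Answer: 102098388411/5111152 ≈ 19976.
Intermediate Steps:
19987 + (-15012/1216 - 16094/(-16813)) = 19987 + (-15012*1/1216 - 16094*(-1/16813)) = 19987 + (-3753/304 + 16094/16813) = 19987 - 58206613/5111152 = 102098388411/5111152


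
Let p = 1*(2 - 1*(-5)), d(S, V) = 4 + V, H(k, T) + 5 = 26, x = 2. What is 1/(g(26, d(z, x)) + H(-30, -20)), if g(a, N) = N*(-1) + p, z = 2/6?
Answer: 1/22 ≈ 0.045455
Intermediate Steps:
H(k, T) = 21 (H(k, T) = -5 + 26 = 21)
z = ⅓ (z = 2*(⅙) = ⅓ ≈ 0.33333)
p = 7 (p = 1*(2 + 5) = 1*7 = 7)
g(a, N) = 7 - N (g(a, N) = N*(-1) + 7 = -N + 7 = 7 - N)
1/(g(26, d(z, x)) + H(-30, -20)) = 1/((7 - (4 + 2)) + 21) = 1/((7 - 1*6) + 21) = 1/((7 - 6) + 21) = 1/(1 + 21) = 1/22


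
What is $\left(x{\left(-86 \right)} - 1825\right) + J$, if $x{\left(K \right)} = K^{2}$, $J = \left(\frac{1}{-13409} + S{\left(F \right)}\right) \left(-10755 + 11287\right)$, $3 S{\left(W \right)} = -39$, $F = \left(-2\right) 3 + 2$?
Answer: $- \frac{18035637}{13409} \approx -1345.0$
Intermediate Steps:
$F = -4$ ($F = -6 + 2 = -4$)
$S{\left(W \right)} = -13$ ($S{\left(W \right)} = \frac{1}{3} \left(-39\right) = -13$)
$J = - \frac{92737176}{13409}$ ($J = \left(\frac{1}{-13409} - 13\right) \left(-10755 + 11287\right) = \left(- \frac{1}{13409} - 13\right) 532 = \left(- \frac{174318}{13409}\right) 532 = - \frac{92737176}{13409} \approx -6916.0$)
$\left(x{\left(-86 \right)} - 1825\right) + J = \left(\left(-86\right)^{2} - 1825\right) - \frac{92737176}{13409} = \left(7396 - 1825\right) - \frac{92737176}{13409} = 5571 - \frac{92737176}{13409} = - \frac{18035637}{13409}$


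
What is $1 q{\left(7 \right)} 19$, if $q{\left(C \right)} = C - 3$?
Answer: $76$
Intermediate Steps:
$q{\left(C \right)} = -3 + C$
$1 q{\left(7 \right)} 19 = 1 \left(-3 + 7\right) 19 = 1 \cdot 4 \cdot 19 = 4 \cdot 19 = 76$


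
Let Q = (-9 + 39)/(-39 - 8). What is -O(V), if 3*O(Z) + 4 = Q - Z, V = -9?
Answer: -205/141 ≈ -1.4539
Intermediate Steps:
Q = -30/47 (Q = 30/(-47) = 30*(-1/47) = -30/47 ≈ -0.63830)
O(Z) = -218/141 - Z/3 (O(Z) = -4/3 + (-30/47 - Z)/3 = -4/3 + (-10/47 - Z/3) = -218/141 - Z/3)
-O(V) = -(-218/141 - 1/3*(-9)) = -(-218/141 + 3) = -1*205/141 = -205/141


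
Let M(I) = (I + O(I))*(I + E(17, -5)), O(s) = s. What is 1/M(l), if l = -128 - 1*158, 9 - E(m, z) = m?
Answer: 1/168168 ≈ 5.9464e-6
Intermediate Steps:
E(m, z) = 9 - m
l = -286 (l = -128 - 158 = -286)
M(I) = 2*I*(-8 + I) (M(I) = (I + I)*(I + (9 - 1*17)) = (2*I)*(I + (9 - 17)) = (2*I)*(I - 8) = (2*I)*(-8 + I) = 2*I*(-8 + I))
1/M(l) = 1/(2*(-286)*(-8 - 286)) = 1/(2*(-286)*(-294)) = 1/168168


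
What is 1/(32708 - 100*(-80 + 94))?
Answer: 1/31308 ≈ 3.1941e-5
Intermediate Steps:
1/(32708 - 100*(-80 + 94)) = 1/(32708 - 100*14) = 1/(32708 - 1400) = 1/31308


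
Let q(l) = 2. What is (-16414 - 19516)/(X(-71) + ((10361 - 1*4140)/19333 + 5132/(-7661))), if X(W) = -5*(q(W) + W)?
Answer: -532159636009/5104643111 ≈ -104.25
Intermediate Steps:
X(W) = -10 - 5*W (X(W) = -5*(2 + W) = -10 - 5*W)
(-16414 - 19516)/(X(-71) + ((10361 - 1*4140)/19333 + 5132/(-7661))) = (-16414 - 19516)/((-10 - 5*(-71)) + ((10361 - 1*4140)/19333 + 5132/(-7661))) = -35930/((-10 + 355) + ((10361 - 4140)*(1/19333) + 5132*(-1/7661))) = -35930/(345 + (6221*(1/19333) - 5132/7661)) = -35930/(345 + (6221/19333 - 5132/7661)) = -35930/(345 - 51557875/148110113) = -35930/51046431110/148110113 = -35930*148110113/51046431110 = -532159636009/5104643111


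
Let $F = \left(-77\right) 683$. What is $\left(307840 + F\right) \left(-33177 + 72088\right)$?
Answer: $9931993839$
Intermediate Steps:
$F = -52591$
$\left(307840 + F\right) \left(-33177 + 72088\right) = \left(307840 - 52591\right) \left(-33177 + 72088\right) = 255249 \cdot 38911 = 9931993839$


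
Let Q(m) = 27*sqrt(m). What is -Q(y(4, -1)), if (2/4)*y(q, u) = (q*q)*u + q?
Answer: -54*I*sqrt(6) ≈ -132.27*I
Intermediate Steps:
y(q, u) = 2*q + 2*u*q**2 (y(q, u) = 2*((q*q)*u + q) = 2*(q**2*u + q) = 2*(u*q**2 + q) = 2*(q + u*q**2) = 2*q + 2*u*q**2)
-Q(y(4, -1)) = -27*sqrt(2*4*(1 + 4*(-1))) = -27*sqrt(2*4*(1 - 4)) = -27*sqrt(2*4*(-3)) = -27*sqrt(-24) = -27*2*I*sqrt(6) = -54*I*sqrt(6)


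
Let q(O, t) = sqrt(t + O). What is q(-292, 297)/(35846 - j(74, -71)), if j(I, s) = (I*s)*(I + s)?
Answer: sqrt(5)/51608 ≈ 4.3328e-5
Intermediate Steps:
q(O, t) = sqrt(O + t)
j(I, s) = I*s*(I + s)
q(-292, 297)/(35846 - j(74, -71)) = sqrt(-292 + 297)/(35846 - 74*(-71)*(74 - 71)) = sqrt(5)/(35846 - 74*(-71)*3) = sqrt(5)/(35846 - 1*(-15762)) = sqrt(5)/(35846 + 15762) = sqrt(5)/51608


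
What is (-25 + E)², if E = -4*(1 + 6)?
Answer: 2809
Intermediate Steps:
E = -28 (E = -4*7 = -28)
(-25 + E)² = (-25 - 28)² = (-53)² = 2809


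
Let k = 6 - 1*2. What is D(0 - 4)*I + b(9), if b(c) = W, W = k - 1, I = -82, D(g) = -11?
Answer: 905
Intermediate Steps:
k = 4 (k = 6 - 2 = 4)
W = 3 (W = 4 - 1 = 3)
b(c) = 3
D(0 - 4)*I + b(9) = -11*(-82) + 3 = 902 + 3 = 905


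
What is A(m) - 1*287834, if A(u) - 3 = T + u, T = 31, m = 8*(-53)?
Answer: -288224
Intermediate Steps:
m = -424
A(u) = 34 + u (A(u) = 3 + (31 + u) = 34 + u)
A(m) - 1*287834 = (34 - 424) - 1*287834 = -390 - 287834 = -288224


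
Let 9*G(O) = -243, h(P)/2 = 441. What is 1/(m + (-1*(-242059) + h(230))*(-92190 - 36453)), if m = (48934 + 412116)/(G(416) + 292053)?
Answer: -146013/4563294507535294 ≈ -3.1997e-11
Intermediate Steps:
h(P) = 882 (h(P) = 2*441 = 882)
G(O) = -27 (G(O) = (⅑)*(-243) = -27)
m = 230525/146013 (m = (48934 + 412116)/(-27 + 292053) = 461050/292026 = 461050*(1/292026) = 230525/146013 ≈ 1.5788)
1/(m + (-1*(-242059) + h(230))*(-92190 - 36453)) = 1/(230525/146013 + (-1*(-242059) + 882)*(-92190 - 36453)) = 1/(230525/146013 + (242059 + 882)*(-128643)) = 1/(230525/146013 + 242941*(-128643)) = 1/(230525/146013 - 31252659063) = 1/(-4563294507535294/146013) = -146013/4563294507535294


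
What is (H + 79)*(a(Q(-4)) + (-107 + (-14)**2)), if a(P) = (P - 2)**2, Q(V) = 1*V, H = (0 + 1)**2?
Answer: 10000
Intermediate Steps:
H = 1 (H = 1**2 = 1)
Q(V) = V
a(P) = (-2 + P)**2
(H + 79)*(a(Q(-4)) + (-107 + (-14)**2)) = (1 + 79)*((-2 - 4)**2 + (-107 + (-14)**2)) = 80*((-6)**2 + (-107 + 196)) = 80*(36 + 89) = 80*125 = 10000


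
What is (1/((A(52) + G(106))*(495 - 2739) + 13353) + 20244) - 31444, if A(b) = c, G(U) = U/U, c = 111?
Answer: -2665320001/237975 ≈ -11200.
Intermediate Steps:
G(U) = 1
A(b) = 111
(1/((A(52) + G(106))*(495 - 2739) + 13353) + 20244) - 31444 = (1/((111 + 1)*(495 - 2739) + 13353) + 20244) - 31444 = (1/(112*(-2244) + 13353) + 20244) - 31444 = (1/(-251328 + 13353) + 20244) - 31444 = (1/(-237975) + 20244) - 31444 = (-1/237975 + 20244) - 31444 = 4817565899/237975 - 31444 = -2665320001/237975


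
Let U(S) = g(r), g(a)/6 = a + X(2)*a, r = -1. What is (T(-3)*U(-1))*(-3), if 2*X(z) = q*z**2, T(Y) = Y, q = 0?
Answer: -54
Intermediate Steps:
X(z) = 0 (X(z) = (0*z**2)/2 = (1/2)*0 = 0)
g(a) = 6*a (g(a) = 6*(a + 0*a) = 6*(a + 0) = 6*a)
U(S) = -6 (U(S) = 6*(-1) = -6)
(T(-3)*U(-1))*(-3) = -3*(-6)*(-3) = 18*(-3) = -54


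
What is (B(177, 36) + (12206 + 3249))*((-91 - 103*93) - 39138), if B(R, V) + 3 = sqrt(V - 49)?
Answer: -754181216 - 48808*I*sqrt(13) ≈ -7.5418e+8 - 1.7598e+5*I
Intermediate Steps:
B(R, V) = -3 + sqrt(-49 + V) (B(R, V) = -3 + sqrt(V - 49) = -3 + sqrt(-49 + V))
(B(177, 36) + (12206 + 3249))*((-91 - 103*93) - 39138) = ((-3 + sqrt(-49 + 36)) + (12206 + 3249))*((-91 - 103*93) - 39138) = ((-3 + sqrt(-13)) + 15455)*((-91 - 9579) - 39138) = ((-3 + I*sqrt(13)) + 15455)*(-9670 - 39138) = (15452 + I*sqrt(13))*(-48808) = -754181216 - 48808*I*sqrt(13)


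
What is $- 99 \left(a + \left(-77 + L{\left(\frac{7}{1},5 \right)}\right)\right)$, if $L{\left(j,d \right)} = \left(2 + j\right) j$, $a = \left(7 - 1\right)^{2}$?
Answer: $-2178$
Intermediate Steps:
$a = 36$ ($a = 6^{2} = 36$)
$L{\left(j,d \right)} = j \left(2 + j\right)$
$- 99 \left(a + \left(-77 + L{\left(\frac{7}{1},5 \right)}\right)\right) = - 99 \left(36 - \left(77 - \frac{7}{1} \left(2 + \frac{7}{1}\right)\right)\right) = - 99 \left(36 - \left(77 - 7 \cdot 1 \left(2 + 7 \cdot 1\right)\right)\right) = - 99 \left(36 - \left(77 - 7 \left(2 + 7\right)\right)\right) = - 99 \left(36 + \left(-77 + 7 \cdot 9\right)\right) = - 99 \left(36 + \left(-77 + 63\right)\right) = - 99 \left(36 - 14\right) = \left(-99\right) 22 = -2178$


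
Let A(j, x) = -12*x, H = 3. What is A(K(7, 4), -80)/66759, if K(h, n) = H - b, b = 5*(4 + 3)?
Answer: 320/22253 ≈ 0.014380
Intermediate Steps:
b = 35 (b = 5*7 = 35)
K(h, n) = -32 (K(h, n) = 3 - 1*35 = 3 - 35 = -32)
A(K(7, 4), -80)/66759 = -12*(-80)/66759 = 960*(1/66759) = 320/22253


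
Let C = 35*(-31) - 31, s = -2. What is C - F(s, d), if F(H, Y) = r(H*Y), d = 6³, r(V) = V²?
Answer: -187740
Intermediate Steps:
d = 216
C = -1116 (C = -1085 - 31 = -1116)
F(H, Y) = H²*Y² (F(H, Y) = (H*Y)² = H²*Y²)
C - F(s, d) = -1116 - (-2)²*216² = -1116 - 4*46656 = -1116 - 1*186624 = -1116 - 186624 = -187740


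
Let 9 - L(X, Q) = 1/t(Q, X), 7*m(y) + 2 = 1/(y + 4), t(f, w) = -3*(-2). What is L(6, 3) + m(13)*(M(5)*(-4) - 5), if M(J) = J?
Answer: 11257/714 ≈ 15.766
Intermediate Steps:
t(f, w) = 6
m(y) = -2/7 + 1/(7*(4 + y)) (m(y) = -2/7 + 1/(7*(y + 4)) = -2/7 + 1/(7*(4 + y)))
L(X, Q) = 53/6 (L(X, Q) = 9 - 1/6 = 9 - 1*⅙ = 9 - ⅙ = 53/6)
L(6, 3) + m(13)*(M(5)*(-4) - 5) = 53/6 + ((-7 - 2*13)/(7*(4 + 13)))*(5*(-4) - 5) = 53/6 + ((⅐)*(-7 - 26)/17)*(-20 - 5) = 53/6 + ((⅐)*(1/17)*(-33))*(-25) = 53/6 - 33/119*(-25) = 53/6 + 825/119 = 11257/714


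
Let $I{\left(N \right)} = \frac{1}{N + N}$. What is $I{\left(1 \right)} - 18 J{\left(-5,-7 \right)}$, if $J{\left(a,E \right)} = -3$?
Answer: $\frac{109}{2} \approx 54.5$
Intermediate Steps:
$I{\left(N \right)} = \frac{1}{2 N}$
$I{\left(1 \right)} - 18 J{\left(-5,-7 \right)} = \frac{1}{2 \cdot 1} - -54 = \frac{1}{2} \cdot 1 + 54 = \frac{1}{2} + 54 = \frac{109}{2}$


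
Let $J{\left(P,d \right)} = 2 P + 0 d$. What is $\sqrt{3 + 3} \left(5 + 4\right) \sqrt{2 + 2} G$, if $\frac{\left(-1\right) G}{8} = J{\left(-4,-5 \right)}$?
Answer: $1152 \sqrt{6} \approx 2821.8$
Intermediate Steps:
$J{\left(P,d \right)} = 2 P$ ($J{\left(P,d \right)} = 2 P + 0 = 2 P$)
$G = 64$ ($G = - 8 \cdot 2 \left(-4\right) = \left(-8\right) \left(-8\right) = 64$)
$\sqrt{3 + 3} \left(5 + 4\right) \sqrt{2 + 2} G = \sqrt{3 + 3} \left(5 + 4\right) \sqrt{2 + 2} \cdot 64 = \sqrt{6} \cdot 9 \sqrt{4} \cdot 64 = \sqrt{6} \cdot 9 \cdot 2 \cdot 64 = \sqrt{6} \cdot 18 \cdot 64 = 18 \sqrt{6} \cdot 64 = 1152 \sqrt{6}$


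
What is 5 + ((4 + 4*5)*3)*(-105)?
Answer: -7555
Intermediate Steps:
5 + ((4 + 4*5)*3)*(-105) = 5 + ((4 + 20)*3)*(-105) = 5 + (24*3)*(-105) = 5 + 72*(-105) = 5 - 7560 = -7555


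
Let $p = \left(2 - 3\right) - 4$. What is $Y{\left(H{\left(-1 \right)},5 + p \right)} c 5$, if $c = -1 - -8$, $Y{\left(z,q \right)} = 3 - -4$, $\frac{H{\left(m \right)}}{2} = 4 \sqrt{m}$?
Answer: $245$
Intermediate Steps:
$p = -5$ ($p = -1 - 4 = -5$)
$H{\left(m \right)} = 8 \sqrt{m}$ ($H{\left(m \right)} = 2 \cdot 4 \sqrt{m} = 8 \sqrt{m}$)
$Y{\left(z,q \right)} = 7$ ($Y{\left(z,q \right)} = 3 + 4 = 7$)
$c = 7$ ($c = -1 + 8 = 7$)
$Y{\left(H{\left(-1 \right)},5 + p \right)} c 5 = 7 \cdot 7 \cdot 5 = 49 \cdot 5 = 245$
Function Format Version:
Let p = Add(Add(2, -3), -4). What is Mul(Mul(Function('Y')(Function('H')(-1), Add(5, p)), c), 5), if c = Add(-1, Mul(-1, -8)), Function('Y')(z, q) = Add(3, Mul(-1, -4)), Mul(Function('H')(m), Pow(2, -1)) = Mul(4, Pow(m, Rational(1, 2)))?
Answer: 245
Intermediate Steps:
p = -5 (p = Add(-1, -4) = -5)
Function('H')(m) = Mul(8, Pow(m, Rational(1, 2))) (Function('H')(m) = Mul(2, Mul(4, Pow(m, Rational(1, 2)))) = Mul(8, Pow(m, Rational(1, 2))))
Function('Y')(z, q) = 7 (Function('Y')(z, q) = Add(3, 4) = 7)
c = 7 (c = Add(-1, 8) = 7)
Mul(Mul(Function('Y')(Function('H')(-1), Add(5, p)), c), 5) = Mul(Mul(7, 7), 5) = Mul(49, 5) = 245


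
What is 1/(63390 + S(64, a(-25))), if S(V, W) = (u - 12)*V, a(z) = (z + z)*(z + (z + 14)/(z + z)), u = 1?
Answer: 1/62686 ≈ 1.5953e-5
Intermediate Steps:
a(z) = 2*z*(z + (14 + z)/(2*z)) (a(z) = (2*z)*(z + (14 + z)/((2*z))) = (2*z)*(z + (14 + z)*(1/(2*z))) = (2*z)*(z + (14 + z)/(2*z)) = 2*z*(z + (14 + z)/(2*z)))
S(V, W) = -11*V (S(V, W) = (1 - 12)*V = -11*V)
1/(63390 + S(64, a(-25))) = 1/(63390 - 11*64) = 1/(63390 - 704) = 1/62686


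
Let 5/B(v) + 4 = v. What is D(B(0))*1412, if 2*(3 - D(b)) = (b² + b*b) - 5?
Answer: 22239/4 ≈ 5559.8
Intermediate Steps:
B(v) = 5/(-4 + v)
D(b) = 11/2 - b² (D(b) = 3 - ((b² + b*b) - 5)/2 = 3 - ((b² + b²) - 5)/2 = 3 - (2*b² - 5)/2 = 3 - (-5 + 2*b²)/2 = 3 + (5/2 - b²) = 11/2 - b²)
D(B(0))*1412 = (11/2 - (5/(-4 + 0))²)*1412 = (11/2 - (5/(-4))²)*1412 = (11/2 - (5*(-¼))²)*1412 = (11/2 - (-5/4)²)*1412 = (11/2 - 1*25/16)*1412 = (11/2 - 25/16)*1412 = (63/16)*1412 = 22239/4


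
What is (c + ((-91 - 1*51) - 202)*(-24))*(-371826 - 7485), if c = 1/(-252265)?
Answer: -789990958630929/252265 ≈ -3.1316e+9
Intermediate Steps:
c = -1/252265 ≈ -3.9641e-6
(c + ((-91 - 1*51) - 202)*(-24))*(-371826 - 7485) = (-1/252265 + ((-91 - 1*51) - 202)*(-24))*(-371826 - 7485) = (-1/252265 + ((-91 - 51) - 202)*(-24))*(-379311) = (-1/252265 + (-142 - 202)*(-24))*(-379311) = (-1/252265 - 344*(-24))*(-379311) = (-1/252265 + 8256)*(-379311) = (2082699839/252265)*(-379311) = -789990958630929/252265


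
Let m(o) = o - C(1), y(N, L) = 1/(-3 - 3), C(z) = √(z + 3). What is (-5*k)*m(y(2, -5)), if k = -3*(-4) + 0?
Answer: 130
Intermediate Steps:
C(z) = √(3 + z)
k = 12 (k = 12 + 0 = 12)
y(N, L) = -⅙ (y(N, L) = 1/(-6) = -⅙)
m(o) = -2 + o (m(o) = o - √(3 + 1) = o - √4 = o - 1*2 = o - 2 = -2 + o)
(-5*k)*m(y(2, -5)) = (-5*12)*(-2 - ⅙) = -60*(-13/6) = 130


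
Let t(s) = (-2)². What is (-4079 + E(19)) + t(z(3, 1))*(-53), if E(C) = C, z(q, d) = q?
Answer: -4272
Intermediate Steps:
t(s) = 4
(-4079 + E(19)) + t(z(3, 1))*(-53) = (-4079 + 19) + 4*(-53) = -4060 - 212 = -4272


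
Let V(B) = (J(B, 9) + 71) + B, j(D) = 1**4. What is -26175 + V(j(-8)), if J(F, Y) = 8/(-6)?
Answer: -78313/3 ≈ -26104.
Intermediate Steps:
j(D) = 1
J(F, Y) = -4/3 (J(F, Y) = 8*(-1/6) = -4/3)
V(B) = 209/3 + B (V(B) = (-4/3 + 71) + B = 209/3 + B)
-26175 + V(j(-8)) = -26175 + (209/3 + 1) = -26175 + 212/3 = -78313/3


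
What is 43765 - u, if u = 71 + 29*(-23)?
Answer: 44361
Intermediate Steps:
u = -596 (u = 71 - 667 = -596)
43765 - u = 43765 - 1*(-596) = 43765 + 596 = 44361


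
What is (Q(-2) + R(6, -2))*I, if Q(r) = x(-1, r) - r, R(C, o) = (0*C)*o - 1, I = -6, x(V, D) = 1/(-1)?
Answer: 0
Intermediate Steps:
x(V, D) = -1
R(C, o) = -1 (R(C, o) = 0*o - 1 = 0 - 1 = -1)
Q(r) = -1 - r
(Q(-2) + R(6, -2))*I = ((-1 - 1*(-2)) - 1)*(-6) = ((-1 + 2) - 1)*(-6) = (1 - 1)*(-6) = 0*(-6) = 0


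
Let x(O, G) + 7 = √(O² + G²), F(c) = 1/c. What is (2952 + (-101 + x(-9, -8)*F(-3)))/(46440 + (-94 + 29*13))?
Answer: 8560/140169 - √145/140169 ≈ 0.060983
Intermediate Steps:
x(O, G) = -7 + √(G² + O²) (x(O, G) = -7 + √(O² + G²) = -7 + √(G² + O²))
(2952 + (-101 + x(-9, -8)*F(-3)))/(46440 + (-94 + 29*13)) = (2952 + (-101 + (-7 + √((-8)² + (-9)²))/(-3)))/(46440 + (-94 + 29*13)) = (2952 + (-101 + (-7 + √(64 + 81))*(-⅓)))/(46440 + (-94 + 377)) = (2952 + (-101 + (-7 + √145)*(-⅓)))/(46440 + 283) = (2952 + (-101 + (7/3 - √145/3)))/46723 = (2952 + (-296/3 - √145/3))*(1/46723) = (8560/3 - √145/3)*(1/46723) = 8560/140169 - √145/140169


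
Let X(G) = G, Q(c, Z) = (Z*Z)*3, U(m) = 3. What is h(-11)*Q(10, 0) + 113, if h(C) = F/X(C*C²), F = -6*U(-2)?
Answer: 113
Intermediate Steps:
Q(c, Z) = 3*Z² (Q(c, Z) = Z²*3 = 3*Z²)
F = -18 (F = -6*3 = -18)
h(C) = -18/C³
h(-11)*Q(10, 0) + 113 = (-18/(-11)³)*(3*0²) + 113 = (-18*(-1/1331))*(3*0) + 113 = (18/1331)*0 + 113 = 0 + 113 = 113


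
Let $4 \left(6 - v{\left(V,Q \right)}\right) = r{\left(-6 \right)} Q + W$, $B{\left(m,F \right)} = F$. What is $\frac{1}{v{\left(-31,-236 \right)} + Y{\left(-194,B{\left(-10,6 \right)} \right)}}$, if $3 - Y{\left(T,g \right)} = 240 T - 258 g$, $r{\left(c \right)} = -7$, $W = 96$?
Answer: $\frac{1}{47680} \approx 2.0973 \cdot 10^{-5}$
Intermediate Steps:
$Y{\left(T,g \right)} = 3 - 240 T + 258 g$ ($Y{\left(T,g \right)} = 3 - \left(240 T - 258 g\right) = 3 - \left(- 258 g + 240 T\right) = 3 - 240 T + 258 g$)
$v{\left(V,Q \right)} = -18 + \frac{7 Q}{4}$ ($v{\left(V,Q \right)} = 6 - \frac{- 7 Q + 96}{4} = 6 - \frac{96 - 7 Q}{4} = 6 + \left(-24 + \frac{7 Q}{4}\right) = -18 + \frac{7 Q}{4}$)
$\frac{1}{v{\left(-31,-236 \right)} + Y{\left(-194,B{\left(-10,6 \right)} \right)}} = \frac{1}{\left(-18 + \frac{7}{4} \left(-236\right)\right) + \left(3 - -46560 + 258 \cdot 6\right)} = \frac{1}{\left(-18 - 413\right) + \left(3 + 46560 + 1548\right)} = \frac{1}{-431 + 48111} = \frac{1}{47680}$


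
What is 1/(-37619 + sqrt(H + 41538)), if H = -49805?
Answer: -37619/1415197428 - I*sqrt(8267)/1415197428 ≈ -2.6582e-5 - 6.4248e-8*I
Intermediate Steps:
1/(-37619 + sqrt(H + 41538)) = 1/(-37619 + sqrt(-49805 + 41538)) = 1/(-37619 + sqrt(-8267)) = 1/(-37619 + I*sqrt(8267))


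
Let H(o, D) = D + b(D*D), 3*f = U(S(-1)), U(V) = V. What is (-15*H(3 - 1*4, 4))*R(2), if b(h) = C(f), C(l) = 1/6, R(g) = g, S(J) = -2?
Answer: -125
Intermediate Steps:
f = -⅔ (f = (⅓)*(-2) = -⅔ ≈ -0.66667)
C(l) = ⅙
b(h) = ⅙
H(o, D) = ⅙ + D (H(o, D) = D + ⅙ = ⅙ + D)
(-15*H(3 - 1*4, 4))*R(2) = -15*(⅙ + 4)*2 = -15*25/6*2 = -125/2*2 = -125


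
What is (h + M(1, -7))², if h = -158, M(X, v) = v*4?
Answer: 34596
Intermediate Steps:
M(X, v) = 4*v
(h + M(1, -7))² = (-158 + 4*(-7))² = (-158 - 28)² = (-186)² = 34596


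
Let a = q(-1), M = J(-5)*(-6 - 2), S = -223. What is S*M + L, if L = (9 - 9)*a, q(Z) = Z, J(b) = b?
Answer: -8920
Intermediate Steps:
M = 40 (M = -5*(-6 - 2) = -5*(-8) = 40)
a = -1
L = 0 (L = (9 - 9)*(-1) = 0*(-1) = 0)
S*M + L = -223*40 + 0 = -8920 + 0 = -8920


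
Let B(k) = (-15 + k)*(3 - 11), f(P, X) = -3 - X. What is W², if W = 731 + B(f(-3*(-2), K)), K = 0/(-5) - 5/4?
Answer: 748225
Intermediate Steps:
K = -5/4 (K = 0*(-⅕) - 5*¼ = 0 - 5/4 = -5/4 ≈ -1.2500)
B(k) = 120 - 8*k (B(k) = (-15 + k)*(-8) = 120 - 8*k)
W = 865 (W = 731 + (120 - 8*(-3 - 1*(-5/4))) = 731 + (120 - 8*(-3 + 5/4)) = 731 + (120 - 8*(-7/4)) = 731 + (120 + 14) = 731 + 134 = 865)
W² = 865² = 748225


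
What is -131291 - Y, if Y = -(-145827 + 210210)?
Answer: -66908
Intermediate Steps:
Y = -64383 (Y = -1*64383 = -64383)
-131291 - Y = -131291 - 1*(-64383) = -131291 + 64383 = -66908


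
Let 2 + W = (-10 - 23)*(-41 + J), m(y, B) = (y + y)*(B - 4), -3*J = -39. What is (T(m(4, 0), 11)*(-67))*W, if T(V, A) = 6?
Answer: -370644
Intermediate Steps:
J = 13 (J = -1/3*(-39) = 13)
m(y, B) = 2*y*(-4 + B) (m(y, B) = (2*y)*(-4 + B) = 2*y*(-4 + B))
W = 922 (W = -2 + (-10 - 23)*(-41 + 13) = -2 - 33*(-28) = -2 + 924 = 922)
(T(m(4, 0), 11)*(-67))*W = (6*(-67))*922 = -402*922 = -370644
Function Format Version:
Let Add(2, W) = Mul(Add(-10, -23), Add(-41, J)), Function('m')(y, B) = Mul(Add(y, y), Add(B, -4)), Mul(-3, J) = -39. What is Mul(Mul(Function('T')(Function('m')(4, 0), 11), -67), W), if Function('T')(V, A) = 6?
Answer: -370644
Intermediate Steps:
J = 13 (J = Mul(Rational(-1, 3), -39) = 13)
Function('m')(y, B) = Mul(2, y, Add(-4, B)) (Function('m')(y, B) = Mul(Mul(2, y), Add(-4, B)) = Mul(2, y, Add(-4, B)))
W = 922 (W = Add(-2, Mul(Add(-10, -23), Add(-41, 13))) = Add(-2, Mul(-33, -28)) = Add(-2, 924) = 922)
Mul(Mul(Function('T')(Function('m')(4, 0), 11), -67), W) = Mul(Mul(6, -67), 922) = Mul(-402, 922) = -370644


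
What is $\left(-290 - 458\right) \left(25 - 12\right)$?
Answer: $-9724$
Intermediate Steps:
$\left(-290 - 458\right) \left(25 - 12\right) = \left(-748\right) 13 = -9724$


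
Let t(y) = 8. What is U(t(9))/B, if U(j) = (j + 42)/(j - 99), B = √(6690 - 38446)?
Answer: 25*I*√7939/722449 ≈ 0.0030833*I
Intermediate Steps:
B = 2*I*√7939 (B = √(-31756) = 2*I*√7939 ≈ 178.2*I)
U(j) = (42 + j)/(-99 + j)
U(t(9))/B = ((42 + 8)/(-99 + 8))/((2*I*√7939)) = (50/(-91))*(-I*√7939/15878) = (-1/91*50)*(-I*√7939/15878) = -(-25)*I*√7939/722449 = 25*I*√7939/722449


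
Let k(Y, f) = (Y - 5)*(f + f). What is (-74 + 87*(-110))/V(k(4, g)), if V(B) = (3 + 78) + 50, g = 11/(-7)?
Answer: -9644/131 ≈ -73.618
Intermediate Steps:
g = -11/7 (g = 11*(-⅐) = -11/7 ≈ -1.5714)
k(Y, f) = 2*f*(-5 + Y) (k(Y, f) = (-5 + Y)*(2*f) = 2*f*(-5 + Y))
V(B) = 131 (V(B) = 81 + 50 = 131)
(-74 + 87*(-110))/V(k(4, g)) = (-74 + 87*(-110))/131 = (-74 - 9570)*(1/131) = -9644*1/131 = -9644/131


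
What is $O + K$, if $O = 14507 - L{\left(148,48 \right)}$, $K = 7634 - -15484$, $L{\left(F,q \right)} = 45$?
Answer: $37580$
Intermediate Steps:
$K = 23118$ ($K = 7634 + 15484 = 23118$)
$O = 14462$ ($O = 14507 - 45 = 14462$)
$O + K = 14462 + 23118 = 37580$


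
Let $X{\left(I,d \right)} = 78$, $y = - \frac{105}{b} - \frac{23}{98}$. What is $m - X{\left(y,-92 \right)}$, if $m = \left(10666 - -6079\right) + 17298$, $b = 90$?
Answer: $33965$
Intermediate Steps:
$y = - \frac{206}{147}$ ($y = - \frac{105}{90} - \frac{23}{98} = \left(-105\right) \frac{1}{90} - \frac{23}{98} = - \frac{7}{6} - \frac{23}{98} = - \frac{206}{147} \approx -1.4014$)
$m = 34043$ ($m = \left(10666 + 6079\right) + 17298 = 16745 + 17298 = 34043$)
$m - X{\left(y,-92 \right)} = 34043 - 78 = 33965$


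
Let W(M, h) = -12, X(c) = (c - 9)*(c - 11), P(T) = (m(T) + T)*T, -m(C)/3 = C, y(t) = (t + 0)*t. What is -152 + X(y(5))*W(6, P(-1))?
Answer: -2840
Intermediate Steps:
y(t) = t² (y(t) = t*t = t²)
m(C) = -3*C
P(T) = -2*T² (P(T) = (-3*T + T)*T = (-2*T)*T = -2*T²)
X(c) = (-11 + c)*(-9 + c) (X(c) = (-9 + c)*(-11 + c) = (-11 + c)*(-9 + c))
-152 + X(y(5))*W(6, P(-1)) = -152 + (99 + (5²)² - 20*5²)*(-12) = -152 + (99 + 25² - 20*25)*(-12) = -152 + (99 + 625 - 500)*(-12) = -152 + 224*(-12) = -152 - 2688 = -2840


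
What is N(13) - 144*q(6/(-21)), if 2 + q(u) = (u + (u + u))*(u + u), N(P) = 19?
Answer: 11587/49 ≈ 236.47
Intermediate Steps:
q(u) = -2 + 6*u² (q(u) = -2 + (u + (u + u))*(u + u) = -2 + (u + 2*u)*(2*u) = -2 + (3*u)*(2*u) = -2 + 6*u²)
N(13) - 144*q(6/(-21)) = 19 - 144*(-2 + 6*(6/(-21))²) = 19 - 144*(-2 + 6*(6*(-1/21))²) = 19 - 144*(-2 + 6*(-2/7)²) = 19 - 144*(-2 + 6*(4/49)) = 19 - 144*(-2 + 24/49) = 19 - 144*(-74/49) = 19 + 10656/49 = 11587/49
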